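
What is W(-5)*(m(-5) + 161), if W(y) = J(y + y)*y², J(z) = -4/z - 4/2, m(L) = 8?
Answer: -6760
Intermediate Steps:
J(z) = -2 - 4/z (J(z) = -4/z - 4*½ = -4/z - 2 = -2 - 4/z)
W(y) = y²*(-2 - 2/y) (W(y) = (-2 - 4/(y + y))*y² = (-2 - 4*1/(2*y))*y² = (-2 - 2/y)*y² = y²*(-2 - 2/y))
W(-5)*(m(-5) + 161) = (-2*(-5)*(1 - 5))*(8 + 161) = -2*(-5)*(-4)*169 = -40*169 = -6760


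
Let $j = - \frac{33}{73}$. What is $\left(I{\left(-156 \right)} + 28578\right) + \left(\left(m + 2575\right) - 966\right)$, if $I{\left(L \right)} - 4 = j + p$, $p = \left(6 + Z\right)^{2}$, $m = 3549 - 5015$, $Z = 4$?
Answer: $\frac{2104192}{73} \approx 28825.0$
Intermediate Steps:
$j = - \frac{33}{73}$ ($j = \left(-33\right) \frac{1}{73} = - \frac{33}{73} \approx -0.45205$)
$m = -1466$ ($m = 3549 - 5015 = -1466$)
$p = 100$ ($p = \left(6 + 4\right)^{2} = 10^{2} = 100$)
$I{\left(L \right)} = \frac{7559}{73}$ ($I{\left(L \right)} = 4 + \left(- \frac{33}{73} + 100\right) = 4 + \frac{7267}{73} = \frac{7559}{73}$)
$\left(I{\left(-156 \right)} + 28578\right) + \left(\left(m + 2575\right) - 966\right) = \left(\frac{7559}{73} + 28578\right) + \left(\left(-1466 + 2575\right) - 966\right) = \frac{2093753}{73} + \left(1109 - 966\right) = \frac{2093753}{73} + 143 = \frac{2104192}{73}$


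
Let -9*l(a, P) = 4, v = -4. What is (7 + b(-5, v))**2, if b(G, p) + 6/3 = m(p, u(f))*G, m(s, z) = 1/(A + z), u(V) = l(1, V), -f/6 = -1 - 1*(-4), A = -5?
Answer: 84100/2401 ≈ 35.027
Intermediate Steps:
f = -18 (f = -6*(-1 - 1*(-4)) = -6*(-1 + 4) = -6*3 = -18)
l(a, P) = -4/9 (l(a, P) = -1/9*4 = -4/9)
u(V) = -4/9
m(s, z) = 1/(-5 + z)
b(G, p) = -2 - 9*G/49 (b(G, p) = -2 + G/(-5 - 4/9) = -2 + G/(-49/9) = -2 - 9*G/49)
(7 + b(-5, v))**2 = (7 + (-2 - 9/49*(-5)))**2 = (7 + (-2 + 45/49))**2 = (7 - 53/49)**2 = (290/49)**2 = 84100/2401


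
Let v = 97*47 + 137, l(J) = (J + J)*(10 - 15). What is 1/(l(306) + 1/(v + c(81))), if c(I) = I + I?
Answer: -4858/14865479 ≈ -0.00032680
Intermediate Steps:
l(J) = -10*J (l(J) = (2*J)*(-5) = -10*J)
c(I) = 2*I
v = 4696 (v = 4559 + 137 = 4696)
1/(l(306) + 1/(v + c(81))) = 1/(-10*306 + 1/(4696 + 2*81)) = 1/(-3060 + 1/(4696 + 162)) = 1/(-3060 + 1/4858) = 1/(-14865479/4858) = -4858/14865479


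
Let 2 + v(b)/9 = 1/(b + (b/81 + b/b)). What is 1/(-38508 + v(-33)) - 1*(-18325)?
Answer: 617744783350/33710493 ≈ 18325.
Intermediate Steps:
v(b) = -18 + 9/(1 + 82*b/81) (v(b) = -18 + 9/(b + (b/81 + b/b)) = -18 + 9/(b + (b*(1/81) + 1)) = -18 + 9/(b + (b/81 + 1)) = -18 + 9/(b + (1 + b/81)) = -18 + 9/(1 + 82*b/81))
1/(-38508 + v(-33)) - 1*(-18325) = 1/(-38508 + 9*(-81 - 164*(-33))/(81 + 82*(-33))) - 1*(-18325) = 1/(-38508 + 9*(-81 + 5412)/(81 - 2706)) + 18325 = 1/(-38508 + 9*5331/(-2625)) + 18325 = 1/(-38508 + 9*(-1/2625)*5331) + 18325 = 1/(-38508 - 15993/875) + 18325 = 1/(-33710493/875) + 18325 = -875/33710493 + 18325 = 617744783350/33710493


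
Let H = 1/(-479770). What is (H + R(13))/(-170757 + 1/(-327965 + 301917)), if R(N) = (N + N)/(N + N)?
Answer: -6248511456/1066979294871245 ≈ -5.8563e-6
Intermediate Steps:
H = -1/479770 ≈ -2.0843e-6
R(N) = 1 (R(N) = (2*N)/((2*N)) = (2*N)*(1/(2*N)) = 1)
(H + R(13))/(-170757 + 1/(-327965 + 301917)) = (-1/479770 + 1)/(-170757 + 1/(-327965 + 301917)) = 479769/(479770*(-170757 + 1/(-26048))) = 479769/(479770*(-170757 - 1/26048)) = 479769/(479770*(-4447878337/26048)) = (479769/479770)*(-26048/4447878337) = -6248511456/1066979294871245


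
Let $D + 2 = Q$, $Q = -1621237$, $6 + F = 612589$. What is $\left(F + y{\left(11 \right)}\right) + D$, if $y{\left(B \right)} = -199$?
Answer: $-1008855$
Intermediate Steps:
$F = 612583$ ($F = -6 + 612589 = 612583$)
$D = -1621239$ ($D = -2 - 1621237 = -1621239$)
$\left(F + y{\left(11 \right)}\right) + D = \left(612583 - 199\right) - 1621239 = 612384 - 1621239 = -1008855$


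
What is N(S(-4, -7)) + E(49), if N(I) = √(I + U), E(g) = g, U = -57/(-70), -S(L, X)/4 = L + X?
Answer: 49 + √219590/70 ≈ 55.694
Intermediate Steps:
S(L, X) = -4*L - 4*X (S(L, X) = -4*(L + X) = -4*L - 4*X)
U = 57/70 (U = -57*(-1/70) = 57/70 ≈ 0.81429)
N(I) = √(57/70 + I) (N(I) = √(I + 57/70) = √(57/70 + I))
N(S(-4, -7)) + E(49) = √(3990 + 4900*(-4*(-4) - 4*(-7)))/70 + 49 = √(3990 + 4900*(16 + 28))/70 + 49 = √(3990 + 4900*44)/70 + 49 = √(3990 + 215600)/70 + 49 = √219590/70 + 49 = 49 + √219590/70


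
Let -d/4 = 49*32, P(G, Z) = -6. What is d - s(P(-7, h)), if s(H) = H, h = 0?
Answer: -6266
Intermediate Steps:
d = -6272 (d = -196*32 = -4*1568 = -6272)
d - s(P(-7, h)) = -6272 - 1*(-6) = -6272 + 6 = -6266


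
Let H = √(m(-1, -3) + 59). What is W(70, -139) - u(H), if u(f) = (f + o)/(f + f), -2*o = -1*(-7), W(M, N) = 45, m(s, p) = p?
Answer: 89/2 + √14/16 ≈ 44.734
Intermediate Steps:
o = -7/2 (o = -(-1)*(-7)/2 = -½*7 = -7/2 ≈ -3.5000)
H = 2*√14 (H = √(-3 + 59) = √56 = 2*√14 ≈ 7.4833)
u(f) = (-7/2 + f)/(2*f) (u(f) = (f - 7/2)/(f + f) = (-7/2 + f)/((2*f)) = (-7/2 + f)*(1/(2*f)) = (-7/2 + f)/(2*f))
W(70, -139) - u(H) = 45 - (-7 + 2*(2*√14))/(4*(2*√14)) = 45 - √14/28*(-7 + 4*√14)/4 = 45 - √14*(-7 + 4*√14)/112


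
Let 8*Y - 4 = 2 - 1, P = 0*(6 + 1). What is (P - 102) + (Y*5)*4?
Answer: -179/2 ≈ -89.500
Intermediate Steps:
P = 0 (P = 0*7 = 0)
Y = 5/8 (Y = ½ + (2 - 1)/8 = ½ + (⅛)*1 = ½ + ⅛ = 5/8 ≈ 0.62500)
(P - 102) + (Y*5)*4 = (0 - 102) + ((5/8)*5)*4 = -102 + (25/8)*4 = -102 + 25/2 = -179/2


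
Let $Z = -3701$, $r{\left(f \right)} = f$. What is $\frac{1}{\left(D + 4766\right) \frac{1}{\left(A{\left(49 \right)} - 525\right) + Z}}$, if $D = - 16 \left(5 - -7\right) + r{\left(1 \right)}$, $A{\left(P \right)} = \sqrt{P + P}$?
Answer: $- \frac{4226}{4575} + \frac{7 \sqrt{2}}{4575} \approx -0.92155$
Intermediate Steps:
$A{\left(P \right)} = \sqrt{2} \sqrt{P}$ ($A{\left(P \right)} = \sqrt{2 P} = \sqrt{2} \sqrt{P}$)
$D = -191$ ($D = - 16 \left(5 - -7\right) + 1 = - 16 \left(5 + 7\right) + 1 = \left(-16\right) 12 + 1 = -192 + 1 = -191$)
$\frac{1}{\left(D + 4766\right) \frac{1}{\left(A{\left(49 \right)} - 525\right) + Z}} = \frac{1}{\left(-191 + 4766\right) \frac{1}{\left(\sqrt{2} \sqrt{49} - 525\right) - 3701}} = \frac{1}{4575 \frac{1}{\left(\sqrt{2} \cdot 7 - 525\right) - 3701}} = \frac{1}{4575 \frac{1}{\left(7 \sqrt{2} - 525\right) - 3701}} = \frac{1}{4575 \frac{1}{\left(-525 + 7 \sqrt{2}\right) - 3701}} = \frac{1}{4575 \frac{1}{-4226 + 7 \sqrt{2}}} = - \frac{4226}{4575} + \frac{7 \sqrt{2}}{4575}$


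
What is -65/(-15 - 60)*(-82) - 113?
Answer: -2761/15 ≈ -184.07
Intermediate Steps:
-65/(-15 - 60)*(-82) - 113 = -65/(-75)*(-82) - 113 = -65*(-1/75)*(-82) - 113 = (13/15)*(-82) - 113 = -1066/15 - 113 = -2761/15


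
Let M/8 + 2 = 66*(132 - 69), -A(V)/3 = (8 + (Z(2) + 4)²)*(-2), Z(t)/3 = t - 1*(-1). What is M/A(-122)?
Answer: 16624/531 ≈ 31.307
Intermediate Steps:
Z(t) = 3 + 3*t (Z(t) = 3*(t - 1*(-1)) = 3*(t + 1) = 3*(1 + t) = 3 + 3*t)
A(V) = 1062 (A(V) = -3*(8 + ((3 + 3*2) + 4)²)*(-2) = -3*(8 + ((3 + 6) + 4)²)*(-2) = -3*(8 + (9 + 4)²)*(-2) = -3*(8 + 13²)*(-2) = -3*(8 + 169)*(-2) = -531*(-2) = -3*(-354) = 1062)
M = 33248 (M = -16 + 8*(66*(132 - 69)) = -16 + 8*(66*63) = -16 + 8*4158 = -16 + 33264 = 33248)
M/A(-122) = 33248/1062 = 33248*(1/1062) = 16624/531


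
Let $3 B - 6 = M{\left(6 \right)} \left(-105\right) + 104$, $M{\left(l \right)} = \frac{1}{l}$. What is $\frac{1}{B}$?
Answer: $\frac{6}{185} \approx 0.032432$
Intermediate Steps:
$B = \frac{185}{6}$ ($B = 2 + \frac{\frac{1}{6} \left(-105\right) + 104}{3} = 2 + \frac{- \frac{35}{2} + 104}{3} = 2 + \frac{1}{3} \cdot \frac{173}{2} = 2 + \frac{173}{6} = \frac{185}{6} \approx 30.833$)
$\frac{1}{B} = \frac{1}{\frac{185}{6}} = \frac{6}{185}$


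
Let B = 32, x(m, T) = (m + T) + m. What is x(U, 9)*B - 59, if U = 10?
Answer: 869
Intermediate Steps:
x(m, T) = T + 2*m (x(m, T) = (T + m) + m = T + 2*m)
x(U, 9)*B - 59 = (9 + 2*10)*32 - 59 = (9 + 20)*32 - 59 = 29*32 - 59 = 928 - 59 = 869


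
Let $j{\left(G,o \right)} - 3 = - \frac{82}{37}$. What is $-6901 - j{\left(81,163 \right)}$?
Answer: $- \frac{255366}{37} \approx -6901.8$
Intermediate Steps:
$j{\left(G,o \right)} = \frac{29}{37}$ ($j{\left(G,o \right)} = 3 - \frac{82}{37} = \frac{29}{37}$)
$-6901 - j{\left(81,163 \right)} = -6901 - \frac{29}{37} = - \frac{255366}{37}$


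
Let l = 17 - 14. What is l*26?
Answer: 78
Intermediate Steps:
l = 3
l*26 = 3*26 = 78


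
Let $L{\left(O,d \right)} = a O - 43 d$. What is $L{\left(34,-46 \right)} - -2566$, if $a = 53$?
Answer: $6346$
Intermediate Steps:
$L{\left(O,d \right)} = - 43 d + 53 O$ ($L{\left(O,d \right)} = 53 O - 43 d = - 43 d + 53 O$)
$L{\left(34,-46 \right)} - -2566 = \left(\left(-43\right) \left(-46\right) + 53 \cdot 34\right) - -2566 = \left(1978 + 1802\right) + 2566 = 3780 + 2566 = 6346$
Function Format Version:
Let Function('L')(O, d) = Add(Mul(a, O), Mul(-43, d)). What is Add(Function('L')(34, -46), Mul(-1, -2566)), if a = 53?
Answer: 6346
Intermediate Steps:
Function('L')(O, d) = Add(Mul(-43, d), Mul(53, O)) (Function('L')(O, d) = Add(Mul(53, O), Mul(-43, d)) = Add(Mul(-43, d), Mul(53, O)))
Add(Function('L')(34, -46), Mul(-1, -2566)) = Add(Add(Mul(-43, -46), Mul(53, 34)), Mul(-1, -2566)) = Add(Add(1978, 1802), 2566) = Add(3780, 2566) = 6346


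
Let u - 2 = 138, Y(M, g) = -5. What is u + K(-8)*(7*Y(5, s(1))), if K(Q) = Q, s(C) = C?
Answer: 420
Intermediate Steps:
u = 140 (u = 2 + 138 = 140)
u + K(-8)*(7*Y(5, s(1))) = 140 - 56*(-5) = 140 - 8*(-35) = 140 + 280 = 420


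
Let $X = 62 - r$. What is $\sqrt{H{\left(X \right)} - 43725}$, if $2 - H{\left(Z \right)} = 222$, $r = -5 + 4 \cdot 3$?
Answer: $i \sqrt{43945} \approx 209.63 i$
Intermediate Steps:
$r = 7$ ($r = -5 + 12 = 7$)
$X = 55$ ($X = 62 - 7 = 55$)
$H{\left(Z \right)} = -220$ ($H{\left(Z \right)} = 2 - 222 = -220$)
$\sqrt{H{\left(X \right)} - 43725} = \sqrt{-220 - 43725} = \sqrt{-43945} = i \sqrt{43945}$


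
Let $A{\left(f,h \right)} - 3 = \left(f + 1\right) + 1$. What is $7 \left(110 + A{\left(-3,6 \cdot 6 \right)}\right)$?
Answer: $784$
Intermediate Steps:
$A{\left(f,h \right)} = 5 + f$ ($A{\left(f,h \right)} = 3 + \left(\left(f + 1\right) + 1\right) = 3 + \left(\left(1 + f\right) + 1\right) = 3 + \left(2 + f\right) = 5 + f$)
$7 \left(110 + A{\left(-3,6 \cdot 6 \right)}\right) = 7 \left(110 + \left(5 - 3\right)\right) = 7 \left(110 + 2\right) = 7 \cdot 112 = 784$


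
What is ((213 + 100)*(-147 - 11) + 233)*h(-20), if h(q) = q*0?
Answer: 0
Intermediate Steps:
h(q) = 0
((213 + 100)*(-147 - 11) + 233)*h(-20) = ((213 + 100)*(-147 - 11) + 233)*0 = (313*(-158) + 233)*0 = (-49454 + 233)*0 = -49221*0 = 0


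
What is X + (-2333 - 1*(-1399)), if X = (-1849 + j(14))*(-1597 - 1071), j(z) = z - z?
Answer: 4932198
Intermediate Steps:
j(z) = 0
X = 4933132 (X = (-1849 + 0)*(-1597 - 1071) = -1849*(-2668) = 4933132)
X + (-2333 - 1*(-1399)) = 4933132 + (-2333 - 1*(-1399)) = 4933132 + (-2333 + 1399) = 4933132 - 934 = 4932198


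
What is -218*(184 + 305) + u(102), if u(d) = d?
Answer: -106500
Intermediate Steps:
-218*(184 + 305) + u(102) = -218*(184 + 305) + 102 = -218*489 + 102 = -106602 + 102 = -106500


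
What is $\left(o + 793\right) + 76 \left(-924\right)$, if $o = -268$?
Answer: $-69699$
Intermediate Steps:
$\left(o + 793\right) + 76 \left(-924\right) = \left(-268 + 793\right) + 76 \left(-924\right) = 525 - 70224 = -69699$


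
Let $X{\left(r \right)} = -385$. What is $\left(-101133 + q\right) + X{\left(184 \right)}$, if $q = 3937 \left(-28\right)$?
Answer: $-211754$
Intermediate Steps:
$q = -110236$
$\left(-101133 + q\right) + X{\left(184 \right)} = \left(-101133 - 110236\right) - 385 = -211369 - 385 = -211754$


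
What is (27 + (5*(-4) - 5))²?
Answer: 4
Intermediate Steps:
(27 + (5*(-4) - 5))² = (27 + (-20 - 5))² = (27 - 25)² = 2² = 4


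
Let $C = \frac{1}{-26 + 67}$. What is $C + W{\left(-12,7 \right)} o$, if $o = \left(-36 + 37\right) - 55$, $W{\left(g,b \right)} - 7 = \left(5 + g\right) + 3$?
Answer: $- \frac{6641}{41} \approx -161.98$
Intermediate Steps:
$W{\left(g,b \right)} = 15 + g$ ($W{\left(g,b \right)} = 7 + \left(\left(5 + g\right) + 3\right) = 7 + \left(8 + g\right) = 15 + g$)
$o = -54$ ($o = 1 - 55 = -54$)
$C = \frac{1}{41} \approx 0.02439$
$C + W{\left(-12,7 \right)} o = \frac{1}{41} + \left(15 - 12\right) \left(-54\right) = \frac{1}{41} + 3 \left(-54\right) = \frac{1}{41} - 162 = - \frac{6641}{41}$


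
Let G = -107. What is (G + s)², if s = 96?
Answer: 121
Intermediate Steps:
(G + s)² = (-107 + 96)² = (-11)² = 121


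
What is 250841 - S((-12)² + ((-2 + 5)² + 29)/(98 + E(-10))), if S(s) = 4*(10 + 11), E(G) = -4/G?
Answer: 250757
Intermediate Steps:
S(s) = 84 (S(s) = 4*21 = 84)
250841 - S((-12)² + ((-2 + 5)² + 29)/(98 + E(-10))) = 250841 - 1*84 = 250841 - 84 = 250757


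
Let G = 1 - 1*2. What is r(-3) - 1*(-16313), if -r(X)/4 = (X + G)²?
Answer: 16249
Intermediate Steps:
G = -1 (G = 1 - 2 = -1)
r(X) = -4*(-1 + X)² (r(X) = -4*(X - 1)² = -4*(-1 + X)²)
r(-3) - 1*(-16313) = -4*(-1 - 3)² - 1*(-16313) = -4*(-4)² + 16313 = -4*16 + 16313 = -64 + 16313 = 16249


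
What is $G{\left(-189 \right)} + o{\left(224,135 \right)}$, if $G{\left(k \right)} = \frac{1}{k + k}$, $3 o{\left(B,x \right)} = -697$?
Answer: $- \frac{87823}{378} \approx -232.34$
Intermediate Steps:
$o{\left(B,x \right)} = - \frac{697}{3}$ ($o{\left(B,x \right)} = \frac{1}{3} \left(-697\right) = - \frac{697}{3}$)
$G{\left(k \right)} = \frac{1}{2 k}$
$G{\left(-189 \right)} + o{\left(224,135 \right)} = \frac{1}{2 \left(-189\right)} - \frac{697}{3} = \frac{1}{2} \left(- \frac{1}{189}\right) - \frac{697}{3} = - \frac{1}{378} - \frac{697}{3} = - \frac{87823}{378}$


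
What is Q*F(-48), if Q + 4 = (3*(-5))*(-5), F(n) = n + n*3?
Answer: -13632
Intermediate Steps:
F(n) = 4*n (F(n) = n + 3*n = 4*n)
Q = 71 (Q = -4 + (3*(-5))*(-5) = -4 - 15*(-5) = -4 + 75 = 71)
Q*F(-48) = 71*(4*(-48)) = 71*(-192) = -13632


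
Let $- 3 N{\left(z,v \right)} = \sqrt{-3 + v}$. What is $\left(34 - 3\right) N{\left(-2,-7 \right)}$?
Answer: $- \frac{31 i \sqrt{10}}{3} \approx - 32.677 i$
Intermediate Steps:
$N{\left(z,v \right)} = - \frac{\sqrt{-3 + v}}{3}$
$\left(34 - 3\right) N{\left(-2,-7 \right)} = \left(34 - 3\right) \left(- \frac{\sqrt{-3 - 7}}{3}\right) = 31 \left(- \frac{\sqrt{-10}}{3}\right) = 31 \left(- \frac{i \sqrt{10}}{3}\right) = - \frac{31 i \sqrt{10}}{3}$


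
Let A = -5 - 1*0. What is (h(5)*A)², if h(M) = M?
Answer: 625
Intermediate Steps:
A = -5 (A = -5 + 0 = -5)
(h(5)*A)² = (5*(-5))² = (-25)² = 625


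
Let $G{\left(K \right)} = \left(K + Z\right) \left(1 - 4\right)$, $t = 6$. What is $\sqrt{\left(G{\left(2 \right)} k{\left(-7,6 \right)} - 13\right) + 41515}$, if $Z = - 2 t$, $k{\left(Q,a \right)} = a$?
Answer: $\sqrt{41682} \approx 204.16$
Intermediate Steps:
$Z = -12$ ($Z = \left(-2\right) 6 = -12$)
$G{\left(K \right)} = 36 - 3 K$ ($G{\left(K \right)} = \left(K - 12\right) \left(1 - 4\right) = \left(-12 + K\right) \left(-3\right) = 36 - 3 K$)
$\sqrt{\left(G{\left(2 \right)} k{\left(-7,6 \right)} - 13\right) + 41515} = \sqrt{\left(\left(36 - 6\right) 6 - 13\right) + 41515} = \sqrt{\left(30 \cdot 6 - 13\right) + 41515} = \sqrt{\left(180 - 13\right) + 41515} = \sqrt{167 + 41515} = \sqrt{41682}$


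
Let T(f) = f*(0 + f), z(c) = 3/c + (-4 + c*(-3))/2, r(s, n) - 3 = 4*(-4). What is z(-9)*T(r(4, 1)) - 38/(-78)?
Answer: 49079/26 ≈ 1887.7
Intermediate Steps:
r(s, n) = -13 (r(s, n) = 3 + 4*(-4) = 3 - 16 = -13)
z(c) = -2 + 3/c - 3*c/2 (z(c) = 3/c + (-4 - 3*c)*(½) = 3/c + (-2 - 3*c/2) = -2 + 3/c - 3*c/2)
T(f) = f² (T(f) = f*f = f²)
z(-9)*T(r(4, 1)) - 38/(-78) = (-2 + 3/(-9) - 3/2*(-9))*(-13)² - 38/(-78) = (-2 + 3*(-⅑) + 27/2)*169 - 38*(-1/78) = (-2 - ⅓ + 27/2)*169 + 19/39 = (67/6)*169 + 19/39 = 11323/6 + 19/39 = 49079/26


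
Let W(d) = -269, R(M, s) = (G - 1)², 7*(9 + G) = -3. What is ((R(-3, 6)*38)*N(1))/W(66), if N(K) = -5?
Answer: 1012510/13181 ≈ 76.816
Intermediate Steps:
G = -66/7 (G = -9 + (⅐)*(-3) = -9 - 3/7 = -66/7 ≈ -9.4286)
R(M, s) = 5329/49 (R(M, s) = (-66/7 - 1)² = (-73/7)² = 5329/49)
((R(-3, 6)*38)*N(1))/W(66) = (((5329/49)*38)*(-5))/(-269) = ((202502/49)*(-5))*(-1/269) = -1012510/49*(-1/269) = 1012510/13181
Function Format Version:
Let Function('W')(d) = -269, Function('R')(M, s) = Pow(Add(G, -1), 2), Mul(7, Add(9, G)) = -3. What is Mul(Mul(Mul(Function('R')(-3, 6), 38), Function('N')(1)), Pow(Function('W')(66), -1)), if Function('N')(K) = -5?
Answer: Rational(1012510, 13181) ≈ 76.816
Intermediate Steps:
G = Rational(-66, 7) (G = Add(-9, Mul(Rational(1, 7), -3)) = Add(-9, Rational(-3, 7)) = Rational(-66, 7) ≈ -9.4286)
Function('R')(M, s) = Rational(5329, 49) (Function('R')(M, s) = Pow(Add(Rational(-66, 7), -1), 2) = Pow(Rational(-73, 7), 2) = Rational(5329, 49))
Mul(Mul(Mul(Function('R')(-3, 6), 38), Function('N')(1)), Pow(Function('W')(66), -1)) = Mul(Mul(Mul(Rational(5329, 49), 38), -5), Pow(-269, -1)) = Mul(Mul(Rational(202502, 49), -5), Rational(-1, 269)) = Mul(Rational(-1012510, 49), Rational(-1, 269)) = Rational(1012510, 13181)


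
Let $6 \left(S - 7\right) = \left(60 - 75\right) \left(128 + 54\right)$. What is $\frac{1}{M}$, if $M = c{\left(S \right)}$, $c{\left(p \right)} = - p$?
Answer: $\frac{1}{448} \approx 0.0022321$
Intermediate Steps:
$S = -448$ ($S = 7 + \frac{\left(60 - 75\right) \left(128 + 54\right)}{6} = 7 + \frac{\left(-15\right) 182}{6} = 7 + \frac{1}{6} \left(-2730\right) = 7 - 455 = -448$)
$M = 448$ ($M = \left(-1\right) \left(-448\right) = 448$)
$\frac{1}{M} = \frac{1}{448}$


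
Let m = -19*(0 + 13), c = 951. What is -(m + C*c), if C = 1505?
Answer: -1431008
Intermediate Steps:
m = -247 (m = -19*13 = -247)
-(m + C*c) = -(-247 + 1505*951) = -(-247 + 1431255) = -1*1431008 = -1431008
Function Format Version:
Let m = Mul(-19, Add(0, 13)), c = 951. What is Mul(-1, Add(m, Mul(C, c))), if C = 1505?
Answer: -1431008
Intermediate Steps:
m = -247 (m = Mul(-19, 13) = -247)
Mul(-1, Add(m, Mul(C, c))) = Mul(-1, Add(-247, Mul(1505, 951))) = Mul(-1, Add(-247, 1431255)) = Mul(-1, 1431008) = -1431008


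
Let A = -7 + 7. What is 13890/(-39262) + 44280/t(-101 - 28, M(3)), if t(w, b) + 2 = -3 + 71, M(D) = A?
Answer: 144800385/215941 ≈ 670.56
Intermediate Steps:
A = 0
M(D) = 0
t(w, b) = 66 (t(w, b) = -2 + (-3 + 71) = -2 + 68 = 66)
13890/(-39262) + 44280/t(-101 - 28, M(3)) = 13890/(-39262) + 44280/66 = 13890*(-1/39262) + 44280*(1/66) = -6945/19631 + 7380/11 = 144800385/215941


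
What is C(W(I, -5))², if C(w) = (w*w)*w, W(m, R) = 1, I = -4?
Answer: 1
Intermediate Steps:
C(w) = w³ (C(w) = w²*w = w³)
C(W(I, -5))² = (1³)² = 1² = 1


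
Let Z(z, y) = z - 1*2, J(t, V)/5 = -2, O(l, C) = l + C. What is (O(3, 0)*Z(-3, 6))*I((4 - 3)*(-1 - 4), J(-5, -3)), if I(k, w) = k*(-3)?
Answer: -225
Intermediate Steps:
O(l, C) = C + l
J(t, V) = -10 (J(t, V) = 5*(-2) = -10)
Z(z, y) = -2 + z (Z(z, y) = z - 2 = -2 + z)
I(k, w) = -3*k
(O(3, 0)*Z(-3, 6))*I((4 - 3)*(-1 - 4), J(-5, -3)) = ((0 + 3)*(-2 - 3))*(-3*(4 - 3)*(-1 - 4)) = (3*(-5))*(-3*(-5)) = -(-45)*(-5) = -15*15 = -225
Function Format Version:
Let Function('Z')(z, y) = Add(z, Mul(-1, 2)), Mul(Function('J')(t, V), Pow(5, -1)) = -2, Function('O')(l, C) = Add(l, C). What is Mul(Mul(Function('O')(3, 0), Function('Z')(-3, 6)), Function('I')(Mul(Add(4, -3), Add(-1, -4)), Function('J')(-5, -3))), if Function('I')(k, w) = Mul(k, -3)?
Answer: -225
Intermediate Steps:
Function('O')(l, C) = Add(C, l)
Function('J')(t, V) = -10 (Function('J')(t, V) = Mul(5, -2) = -10)
Function('Z')(z, y) = Add(-2, z) (Function('Z')(z, y) = Add(z, -2) = Add(-2, z))
Function('I')(k, w) = Mul(-3, k)
Mul(Mul(Function('O')(3, 0), Function('Z')(-3, 6)), Function('I')(Mul(Add(4, -3), Add(-1, -4)), Function('J')(-5, -3))) = Mul(Mul(Add(0, 3), Add(-2, -3)), Mul(-3, Mul(Add(4, -3), Add(-1, -4)))) = Mul(Mul(3, -5), Mul(-3, Mul(1, -5))) = Mul(-15, Mul(-3, -5)) = Mul(-15, 15) = -225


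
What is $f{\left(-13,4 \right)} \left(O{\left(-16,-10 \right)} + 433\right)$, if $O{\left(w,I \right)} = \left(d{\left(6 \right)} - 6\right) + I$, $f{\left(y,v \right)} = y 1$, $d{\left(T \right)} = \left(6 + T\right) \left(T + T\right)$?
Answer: $-7293$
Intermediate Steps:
$d{\left(T \right)} = 2 T \left(6 + T\right)$ ($d{\left(T \right)} = \left(6 + T\right) 2 T = 2 T \left(6 + T\right)$)
$f{\left(y,v \right)} = y$
$O{\left(w,I \right)} = 138 + I$ ($O{\left(w,I \right)} = \left(2 \cdot 6 \left(6 + 6\right) - 6\right) + I = \left(2 \cdot 6 \cdot 12 - 6\right) + I = \left(144 - 6\right) + I = 138 + I$)
$f{\left(-13,4 \right)} \left(O{\left(-16,-10 \right)} + 433\right) = - 13 \left(\left(138 - 10\right) + 433\right) = - 13 \left(128 + 433\right) = \left(-13\right) 561 = -7293$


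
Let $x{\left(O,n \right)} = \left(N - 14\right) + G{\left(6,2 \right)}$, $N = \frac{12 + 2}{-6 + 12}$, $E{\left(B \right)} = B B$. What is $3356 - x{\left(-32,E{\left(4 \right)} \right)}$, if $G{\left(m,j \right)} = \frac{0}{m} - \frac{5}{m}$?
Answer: $\frac{6737}{2} \approx 3368.5$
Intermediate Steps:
$G{\left(m,j \right)} = - \frac{5}{m}$ ($G{\left(m,j \right)} = 0 - \frac{5}{m} = - \frac{5}{m}$)
$E{\left(B \right)} = B^{2}$
$N = \frac{7}{3}$ ($N = \frac{14}{6} = 14 \cdot \frac{1}{6} = \frac{7}{3} \approx 2.3333$)
$x{\left(O,n \right)} = - \frac{25}{2}$ ($x{\left(O,n \right)} = \left(\frac{7}{3} - 14\right) - \frac{5}{6} = - \frac{35}{3} - \frac{5}{6} = - \frac{25}{2}$)
$3356 - x{\left(-32,E{\left(4 \right)} \right)} = 3356 - - \frac{25}{2} = 3356 + \frac{25}{2} = \frac{6737}{2}$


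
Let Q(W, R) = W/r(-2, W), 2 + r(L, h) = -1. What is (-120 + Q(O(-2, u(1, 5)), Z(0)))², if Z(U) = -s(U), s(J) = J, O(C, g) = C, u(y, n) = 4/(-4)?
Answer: 128164/9 ≈ 14240.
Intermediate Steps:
r(L, h) = -3 (r(L, h) = -2 - 1 = -3)
u(y, n) = -1 (u(y, n) = 4*(-¼) = -1)
Z(U) = -U
Q(W, R) = -W/3 (Q(W, R) = W/(-3) = W*(-⅓) = -W/3)
(-120 + Q(O(-2, u(1, 5)), Z(0)))² = (-120 - ⅓*(-2))² = (-120 + ⅔)² = (-358/3)² = 128164/9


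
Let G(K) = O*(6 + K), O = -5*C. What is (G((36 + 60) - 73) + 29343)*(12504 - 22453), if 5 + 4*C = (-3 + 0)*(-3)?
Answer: -290490902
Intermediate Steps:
C = 1 (C = -5/4 + ((-3 + 0)*(-3))/4 = -5/4 + (-3*(-3))/4 = -5/4 + (¼)*9 = -5/4 + 9/4 = 1)
O = -5 (O = -5*1 = -5)
G(K) = -30 - 5*K (G(K) = -5*(6 + K) = -30 - 5*K)
(G((36 + 60) - 73) + 29343)*(12504 - 22453) = ((-30 - 5*((36 + 60) - 73)) + 29343)*(12504 - 22453) = ((-30 - 5*(96 - 73)) + 29343)*(-9949) = ((-30 - 5*23) + 29343)*(-9949) = ((-30 - 115) + 29343)*(-9949) = (-145 + 29343)*(-9949) = 29198*(-9949) = -290490902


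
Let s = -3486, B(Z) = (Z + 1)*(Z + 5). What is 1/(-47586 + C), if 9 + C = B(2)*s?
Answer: -1/120801 ≈ -8.2781e-6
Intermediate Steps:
B(Z) = (1 + Z)*(5 + Z)
C = -73215 (C = -9 + (5 + 2² + 6*2)*(-3486) = -9 + (5 + 4 + 12)*(-3486) = -9 + 21*(-3486) = -9 - 73206 = -73215)
1/(-47586 + C) = 1/(-47586 - 73215) = 1/(-120801) = -1/120801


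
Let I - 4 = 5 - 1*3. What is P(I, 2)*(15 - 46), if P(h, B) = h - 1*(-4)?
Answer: -310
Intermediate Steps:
I = 6 (I = 4 + (5 - 1*3) = 4 + (5 - 3) = 4 + 2 = 6)
P(h, B) = 4 + h (P(h, B) = h + 4 = 4 + h)
P(I, 2)*(15 - 46) = (4 + 6)*(15 - 46) = 10*(-31) = -310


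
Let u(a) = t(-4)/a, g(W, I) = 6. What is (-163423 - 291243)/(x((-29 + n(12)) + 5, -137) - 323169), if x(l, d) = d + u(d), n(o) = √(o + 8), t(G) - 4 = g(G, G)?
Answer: 31144621/22146466 ≈ 1.4063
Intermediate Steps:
t(G) = 10 (t(G) = 4 + 6 = 10)
u(a) = 10/a
n(o) = √(8 + o)
x(l, d) = d + 10/d
(-163423 - 291243)/(x((-29 + n(12)) + 5, -137) - 323169) = (-163423 - 291243)/((-137 + 10/(-137)) - 323169) = -454666/((-137 + 10*(-1/137)) - 323169) = -454666/((-137 - 10/137) - 323169) = -454666/(-18779/137 - 323169) = -454666/(-44292932/137) = -454666*(-137/44292932) = 31144621/22146466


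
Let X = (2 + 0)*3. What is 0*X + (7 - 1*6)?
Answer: 1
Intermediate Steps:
X = 6 (X = 2*3 = 6)
0*X + (7 - 1*6) = 0*6 + (7 - 1*6) = 0 + (7 - 6) = 0 + 1 = 1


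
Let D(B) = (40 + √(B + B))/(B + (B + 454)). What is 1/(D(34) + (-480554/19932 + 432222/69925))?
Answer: -3859924789330008245550/68906635528666398066853 - 14083309177361572500*√17/1171412803987328767136501 ≈ -0.056066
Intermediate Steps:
D(B) = (40 + √2*√B)/(454 + 2*B) (D(B) = (40 + √(2*B))/(B + (454 + B)) = (40 + √2*√B)/(454 + 2*B))
1/(D(34) + (-480554/19932 + 432222/69925)) = 1/((40 + √2*√34)/(2*(227 + 34)) + (-480554/19932 + 432222/69925)) = 1/((½)*(40 + 2*√17)/261 + (-480554*1/19932 + 432222*(1/69925))) = 1/((½)*(1/261)*(40 + 2*√17) + (-240277/9966 + 432222/69925)) = 1/((20/261 + √17/261) - 12493844773/696872550) = 1/(-1082318678251/60627911850 + √17/261)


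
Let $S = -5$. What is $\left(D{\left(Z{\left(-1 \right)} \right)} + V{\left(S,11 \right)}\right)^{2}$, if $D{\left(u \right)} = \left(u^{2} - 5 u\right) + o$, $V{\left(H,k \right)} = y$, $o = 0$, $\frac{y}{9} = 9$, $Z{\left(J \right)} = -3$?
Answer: $11025$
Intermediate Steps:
$y = 81$ ($y = 9 \cdot 9 = 81$)
$V{\left(H,k \right)} = 81$
$D{\left(u \right)} = u^{2} - 5 u$ ($D{\left(u \right)} = \left(u^{2} - 5 u\right) + 0 = u^{2} - 5 u$)
$\left(D{\left(Z{\left(-1 \right)} \right)} + V{\left(S,11 \right)}\right)^{2} = \left(- 3 \left(-5 - 3\right) + 81\right)^{2} = \left(\left(-3\right) \left(-8\right) + 81\right)^{2} = \left(24 + 81\right)^{2} = 105^{2} = 11025$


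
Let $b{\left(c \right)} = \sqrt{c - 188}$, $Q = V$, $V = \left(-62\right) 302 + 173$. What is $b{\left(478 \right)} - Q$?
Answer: $18551 + \sqrt{290} \approx 18568.0$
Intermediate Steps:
$V = -18551$ ($V = -18724 + 173 = -18551$)
$Q = -18551$
$b{\left(c \right)} = \sqrt{-188 + c}$
$b{\left(478 \right)} - Q = \sqrt{-188 + 478} - -18551 = \sqrt{290} + 18551 = 18551 + \sqrt{290}$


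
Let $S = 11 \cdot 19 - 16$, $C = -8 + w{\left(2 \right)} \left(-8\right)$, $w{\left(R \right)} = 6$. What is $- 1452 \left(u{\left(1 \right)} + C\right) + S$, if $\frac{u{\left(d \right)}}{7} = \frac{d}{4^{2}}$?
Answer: $\frac{323479}{4} \approx 80870.0$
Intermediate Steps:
$u{\left(d \right)} = \frac{7 d}{16}$ ($u{\left(d \right)} = 7 \frac{d}{4^{2}} = 7 \frac{d}{16} = \frac{7 d}{16}$)
$C = -56$ ($C = -8 + 6 \left(-8\right) = -8 - 48 = -56$)
$S = 193$ ($S = 209 - 16 = 193$)
$- 1452 \left(u{\left(1 \right)} + C\right) + S = - 1452 \left(\frac{7}{16} \cdot 1 - 56\right) + 193 = - 1452 \left(\frac{7}{16} - 56\right) + 193 = \left(-1452\right) \left(- \frac{889}{16}\right) + 193 = \frac{322707}{4} + 193 = \frac{323479}{4}$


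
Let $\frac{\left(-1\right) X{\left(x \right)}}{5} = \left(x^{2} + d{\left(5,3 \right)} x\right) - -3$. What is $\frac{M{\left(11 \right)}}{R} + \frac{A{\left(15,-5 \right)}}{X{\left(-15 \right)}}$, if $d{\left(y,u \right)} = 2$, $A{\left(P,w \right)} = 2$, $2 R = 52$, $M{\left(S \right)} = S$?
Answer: $\frac{5419}{12870} \approx 0.42106$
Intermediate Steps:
$R = 26$ ($R = \frac{1}{2} \cdot 52 = 26$)
$X{\left(x \right)} = -15 - 10 x - 5 x^{2}$ ($X{\left(x \right)} = - 5 \left(\left(x^{2} + 2 x\right) - -3\right) = - 5 \left(\left(x^{2} + 2 x\right) + 3\right) = - 5 \left(3 + x^{2} + 2 x\right) = -15 - 10 x - 5 x^{2}$)
$\frac{M{\left(11 \right)}}{R} + \frac{A{\left(15,-5 \right)}}{X{\left(-15 \right)}} = \frac{11}{26} + \frac{2}{-15 - -150 - 5 \left(-15\right)^{2}} = 11 \cdot \frac{1}{26} + \frac{2}{-15 + 150 - 1125} = \frac{11}{26} + \frac{2}{-15 + 150 - 1125} = \frac{11}{26} + \frac{2}{-990} = \frac{11}{26} + 2 \left(- \frac{1}{990}\right) = \frac{11}{26} - \frac{1}{495} = \frac{5419}{12870}$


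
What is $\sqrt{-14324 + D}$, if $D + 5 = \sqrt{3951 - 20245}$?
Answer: $\sqrt{-14329 + i \sqrt{16294}} \approx 0.5332 + 119.7 i$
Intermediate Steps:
$D = -5 + i \sqrt{16294}$ ($D = -5 + \sqrt{3951 - 20245} = -5 + \sqrt{-16294} = -5 + i \sqrt{16294} \approx -5.0 + 127.65 i$)
$\sqrt{-14324 + D} = \sqrt{-14324 - \left(5 - i \sqrt{16294}\right)} = \sqrt{-14329 + i \sqrt{16294}}$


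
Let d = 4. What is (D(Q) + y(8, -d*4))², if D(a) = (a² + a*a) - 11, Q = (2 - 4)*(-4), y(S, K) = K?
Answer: 10201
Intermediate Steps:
Q = 8 (Q = -2*(-4) = 8)
D(a) = -11 + 2*a² (D(a) = (a² + a²) - 11 = 2*a² - 11 = -11 + 2*a²)
(D(Q) + y(8, -d*4))² = ((-11 + 2*8²) - 1*4*4)² = ((-11 + 2*64) - 4*4)² = ((-11 + 128) - 16)² = (117 - 16)² = 101² = 10201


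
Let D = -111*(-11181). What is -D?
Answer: -1241091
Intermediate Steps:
D = 1241091
-D = -1*1241091 = -1241091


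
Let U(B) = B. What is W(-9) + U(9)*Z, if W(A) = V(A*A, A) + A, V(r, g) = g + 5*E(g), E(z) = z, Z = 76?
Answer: 621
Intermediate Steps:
V(r, g) = 6*g (V(r, g) = g + 5*g = 6*g)
W(A) = 7*A (W(A) = 6*A + A = 7*A)
W(-9) + U(9)*Z = 7*(-9) + 9*76 = -63 + 684 = 621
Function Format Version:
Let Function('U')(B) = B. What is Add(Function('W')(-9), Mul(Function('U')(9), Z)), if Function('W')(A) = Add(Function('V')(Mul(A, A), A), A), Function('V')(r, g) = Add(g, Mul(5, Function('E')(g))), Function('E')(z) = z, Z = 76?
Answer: 621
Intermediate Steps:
Function('V')(r, g) = Mul(6, g) (Function('V')(r, g) = Add(g, Mul(5, g)) = Mul(6, g))
Function('W')(A) = Mul(7, A) (Function('W')(A) = Add(Mul(6, A), A) = Mul(7, A))
Add(Function('W')(-9), Mul(Function('U')(9), Z)) = Add(Mul(7, -9), Mul(9, 76)) = Add(-63, 684) = 621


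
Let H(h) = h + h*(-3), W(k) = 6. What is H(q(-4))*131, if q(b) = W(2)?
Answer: -1572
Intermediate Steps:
q(b) = 6
H(h) = -2*h (H(h) = h - 3*h = -2*h)
H(q(-4))*131 = -2*6*131 = -12*131 = -1572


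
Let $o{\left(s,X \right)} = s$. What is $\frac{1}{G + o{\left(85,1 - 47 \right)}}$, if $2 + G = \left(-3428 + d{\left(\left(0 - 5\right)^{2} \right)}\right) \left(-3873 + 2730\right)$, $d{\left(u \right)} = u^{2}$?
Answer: $\frac{1}{3203912} \approx 3.1212 \cdot 10^{-7}$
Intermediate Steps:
$G = 3203827$ ($G = -2 + \left(-3428 + \left(\left(0 - 5\right)^{2}\right)^{2}\right) \left(-3873 + 2730\right) = -2 + \left(-3428 + \left(\left(-5\right)^{2}\right)^{2}\right) \left(-1143\right) = -2 + \left(-3428 + 25^{2}\right) \left(-1143\right) = -2 + \left(-3428 + 625\right) \left(-1143\right) = -2 - -3203829 = -2 + 3203829 = 3203827$)
$\frac{1}{G + o{\left(85,1 - 47 \right)}} = \frac{1}{3203827 + 85} = \frac{1}{3203912}$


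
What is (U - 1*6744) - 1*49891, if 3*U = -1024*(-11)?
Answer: -158641/3 ≈ -52880.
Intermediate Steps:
U = 11264/3 (U = (-1024*(-11))/3 = (1/3)*11264 = 11264/3 ≈ 3754.7)
(U - 1*6744) - 1*49891 = (11264/3 - 1*6744) - 1*49891 = (11264/3 - 6744) - 49891 = -8968/3 - 49891 = -158641/3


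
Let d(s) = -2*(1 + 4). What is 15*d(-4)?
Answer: -150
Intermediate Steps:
d(s) = -10 (d(s) = -2*5 = -10)
15*d(-4) = 15*(-10) = -150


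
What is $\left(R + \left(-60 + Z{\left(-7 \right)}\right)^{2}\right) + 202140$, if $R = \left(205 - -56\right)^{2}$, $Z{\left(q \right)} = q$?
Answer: $274750$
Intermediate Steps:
$R = 68121$ ($R = \left(205 + 56\right)^{2} = 261^{2} = 68121$)
$\left(R + \left(-60 + Z{\left(-7 \right)}\right)^{2}\right) + 202140 = \left(68121 + \left(-60 - 7\right)^{2}\right) + 202140 = \left(68121 + \left(-67\right)^{2}\right) + 202140 = \left(68121 + 4489\right) + 202140 = 72610 + 202140 = 274750$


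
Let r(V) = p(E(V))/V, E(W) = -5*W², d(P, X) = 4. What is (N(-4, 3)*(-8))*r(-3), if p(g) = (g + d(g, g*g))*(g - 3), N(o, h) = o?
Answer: -20992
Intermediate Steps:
p(g) = (-3 + g)*(4 + g) (p(g) = (g + 4)*(g - 3) = (4 + g)*(-3 + g) = (-3 + g)*(4 + g))
r(V) = (-12 - 5*V² + 25*V⁴)/V (r(V) = (-12 - 5*V² + (-5*V²)²)/V = (-12 - 5*V² + 25*V⁴)/V)
(N(-4, 3)*(-8))*r(-3) = (-4*(-8))*(-12/(-3) - 5*(-3) + 25*(-3)³) = 32*(-12*(-⅓) + 15 + 25*(-27)) = 32*(4 + 15 - 675) = 32*(-656) = -20992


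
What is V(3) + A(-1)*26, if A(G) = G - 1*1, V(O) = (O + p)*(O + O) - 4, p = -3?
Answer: -56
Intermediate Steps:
V(O) = -4 + 2*O*(-3 + O) (V(O) = (O - 3)*(O + O) - 4 = (-3 + O)*(2*O) - 4 = 2*O*(-3 + O) - 4 = -4 + 2*O*(-3 + O))
A(G) = -1 + G (A(G) = G - 1 = -1 + G)
V(3) + A(-1)*26 = (-4 - 6*3 + 2*3**2) + (-1 - 1)*26 = (-4 - 18 + 2*9) - 2*26 = (-4 - 18 + 18) - 52 = -4 - 52 = -56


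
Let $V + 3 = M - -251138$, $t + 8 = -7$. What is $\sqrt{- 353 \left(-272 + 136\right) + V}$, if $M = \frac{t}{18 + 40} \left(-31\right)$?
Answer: $\frac{\sqrt{1006344022}}{58} \approx 546.95$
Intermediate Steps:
$t = -15$ ($t = -8 - 7 = -15$)
$M = \frac{465}{58}$ ($M = - \frac{15}{18 + 40} \left(-31\right) = - \frac{15}{58} \left(-31\right) = \left(-15\right) \frac{1}{58} \left(-31\right) = \left(- \frac{15}{58}\right) \left(-31\right) = \frac{465}{58} \approx 8.0172$)
$V = \frac{14566295}{58}$ ($V = -3 + \left(\frac{465}{58} - -251138\right) = -3 + \left(\frac{465}{58} + 251138\right) = -3 + \frac{14566469}{58} = \frac{14566295}{58} \approx 2.5114 \cdot 10^{5}$)
$\sqrt{- 353 \left(-272 + 136\right) + V} = \sqrt{- 353 \left(-272 + 136\right) + \frac{14566295}{58}} = \sqrt{\left(-353\right) \left(-136\right) + \frac{14566295}{58}} = \sqrt{48008 + \frac{14566295}{58}} = \sqrt{\frac{17350759}{58}} = \frac{\sqrt{1006344022}}{58}$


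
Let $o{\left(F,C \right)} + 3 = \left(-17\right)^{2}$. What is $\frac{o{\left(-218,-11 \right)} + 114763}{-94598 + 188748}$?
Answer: $\frac{115049}{94150} \approx 1.222$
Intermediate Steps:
$o{\left(F,C \right)} = 286$ ($o{\left(F,C \right)} = -3 + \left(-17\right)^{2} = -3 + 289 = 286$)
$\frac{o{\left(-218,-11 \right)} + 114763}{-94598 + 188748} = \frac{286 + 114763}{-94598 + 188748} = \frac{115049}{94150}$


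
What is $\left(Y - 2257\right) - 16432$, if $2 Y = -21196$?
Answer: $-29287$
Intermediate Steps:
$Y = -10598$ ($Y = \frac{1}{2} \left(-21196\right) = -10598$)
$\left(Y - 2257\right) - 16432 = \left(-10598 - 2257\right) - 16432 = -12855 - 16432 = -29287$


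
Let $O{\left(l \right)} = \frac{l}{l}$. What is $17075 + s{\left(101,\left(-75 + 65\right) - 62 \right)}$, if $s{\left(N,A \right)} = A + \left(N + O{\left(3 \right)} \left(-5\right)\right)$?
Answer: $17099$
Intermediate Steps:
$O{\left(l \right)} = 1$
$s{\left(N,A \right)} = -5 + A + N$ ($s{\left(N,A \right)} = A + \left(N + 1 \left(-5\right)\right) = A + \left(N - 5\right) = A + \left(-5 + N\right) = -5 + A + N$)
$17075 + s{\left(101,\left(-75 + 65\right) - 62 \right)} = 17075 + \left(-5 + \left(\left(-75 + 65\right) - 62\right) + 101\right) = 17075 - -24 = 17075 + 24 = 17099$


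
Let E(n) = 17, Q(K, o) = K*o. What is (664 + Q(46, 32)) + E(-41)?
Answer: 2153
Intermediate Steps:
(664 + Q(46, 32)) + E(-41) = (664 + 46*32) + 17 = (664 + 1472) + 17 = 2136 + 17 = 2153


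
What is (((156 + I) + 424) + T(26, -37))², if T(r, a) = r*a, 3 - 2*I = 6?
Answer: 588289/4 ≈ 1.4707e+5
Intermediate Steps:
I = -3/2 (I = 3/2 - ½*6 = 3/2 - 3 = -3/2 ≈ -1.5000)
T(r, a) = a*r
(((156 + I) + 424) + T(26, -37))² = (((156 - 3/2) + 424) - 37*26)² = ((309/2 + 424) - 962)² = (1157/2 - 962)² = (-767/2)² = 588289/4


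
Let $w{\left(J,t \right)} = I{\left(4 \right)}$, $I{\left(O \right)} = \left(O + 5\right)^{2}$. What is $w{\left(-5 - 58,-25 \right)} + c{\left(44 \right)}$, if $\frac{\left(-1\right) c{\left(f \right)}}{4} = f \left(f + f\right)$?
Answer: $-15407$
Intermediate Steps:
$I{\left(O \right)} = \left(5 + O\right)^{2}$
$w{\left(J,t \right)} = 81$ ($w{\left(J,t \right)} = \left(5 + 4\right)^{2} = 9^{2} = 81$)
$c{\left(f \right)} = - 8 f^{2}$ ($c{\left(f \right)} = - 4 f \left(f + f\right) = - 4 f 2 f = - 4 \cdot 2 f^{2} = - 8 f^{2}$)
$w{\left(-5 - 58,-25 \right)} + c{\left(44 \right)} = 81 - 8 \cdot 44^{2} = 81 - 15488 = -15407$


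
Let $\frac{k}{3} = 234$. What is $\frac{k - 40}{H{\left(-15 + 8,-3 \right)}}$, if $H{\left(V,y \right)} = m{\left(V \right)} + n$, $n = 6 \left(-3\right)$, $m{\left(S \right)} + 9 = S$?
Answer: $- \frac{331}{17} \approx -19.471$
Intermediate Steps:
$m{\left(S \right)} = -9 + S$
$k = 702$ ($k = 3 \cdot 234 = 702$)
$n = -18$
$H{\left(V,y \right)} = -27 + V$ ($H{\left(V,y \right)} = \left(-9 + V\right) - 18 = -27 + V$)
$\frac{k - 40}{H{\left(-15 + 8,-3 \right)}} = \frac{702 - 40}{-27 + \left(-15 + 8\right)} = \frac{702 - 40}{-27 - 7} = \frac{662}{-34} = 662 \left(- \frac{1}{34}\right) = - \frac{331}{17}$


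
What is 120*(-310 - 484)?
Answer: -95280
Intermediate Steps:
120*(-310 - 484) = 120*(-794) = -95280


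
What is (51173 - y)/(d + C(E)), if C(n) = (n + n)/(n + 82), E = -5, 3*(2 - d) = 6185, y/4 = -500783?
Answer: -474544455/475813 ≈ -997.33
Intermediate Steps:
y = -2003132 (y = 4*(-500783) = -2003132)
d = -6179/3 (d = 2 - 1/3*6185 = 2 - 6185/3 = -6179/3 ≈ -2059.7)
C(n) = 2*n/(82 + n) (C(n) = (2*n)/(82 + n) = 2*n/(82 + n))
(51173 - y)/(d + C(E)) = (51173 - 1*(-2003132))/(-6179/3 + 2*(-5)/(82 - 5)) = (51173 + 2003132)/(-6179/3 + 2*(-5)/77) = 2054305/(-6179/3 + 2*(-5)*(1/77)) = 2054305/(-6179/3 - 10/77) = 2054305/(-475813/231) = 2054305*(-231/475813) = -474544455/475813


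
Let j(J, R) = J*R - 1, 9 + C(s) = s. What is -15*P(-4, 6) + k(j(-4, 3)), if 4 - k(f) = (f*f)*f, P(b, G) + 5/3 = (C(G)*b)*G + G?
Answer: 1056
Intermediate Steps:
C(s) = -9 + s
j(J, R) = -1 + J*R
P(b, G) = -5/3 + G + G*b*(-9 + G) (P(b, G) = -5/3 + (((-9 + G)*b)*G + G) = -5/3 + ((b*(-9 + G))*G + G) = -5/3 + (G*b*(-9 + G) + G) = -5/3 + (G + G*b*(-9 + G)) = -5/3 + G + G*b*(-9 + G))
k(f) = 4 - f³ (k(f) = 4 - f*f*f = 4 - f²*f = 4 - f³)
-15*P(-4, 6) + k(j(-4, 3)) = -15*(-5/3 + 6 + 6*(-4)*(-9 + 6)) + (4 - (-1 - 4*3)³) = -15*(-5/3 + 6 + 6*(-4)*(-3)) + (4 - (-1 - 12)³) = -15*(-5/3 + 6 + 72) + (4 - 1*(-13)³) = -15*229/3 + (4 - 1*(-2197)) = -1145 + (4 + 2197) = -1145 + 2201 = 1056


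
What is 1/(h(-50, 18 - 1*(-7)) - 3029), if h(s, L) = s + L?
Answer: -1/3054 ≈ -0.00032744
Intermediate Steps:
h(s, L) = L + s
1/(h(-50, 18 - 1*(-7)) - 3029) = 1/(((18 - 1*(-7)) - 50) - 3029) = 1/(((18 + 7) - 50) - 3029) = 1/((25 - 50) - 3029) = 1/(-25 - 3029) = 1/(-3054) = -1/3054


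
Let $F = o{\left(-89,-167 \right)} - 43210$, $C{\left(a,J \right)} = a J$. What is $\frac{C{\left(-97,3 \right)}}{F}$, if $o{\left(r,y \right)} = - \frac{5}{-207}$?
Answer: $\frac{60237}{8944465} \approx 0.0067346$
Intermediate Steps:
$o{\left(r,y \right)} = \frac{5}{207}$ ($o{\left(r,y \right)} = \left(-5\right) \left(- \frac{1}{207}\right) = \frac{5}{207}$)
$C{\left(a,J \right)} = J a$
$F = - \frac{8944465}{207}$ ($F = \frac{5}{207} - 43210 = - \frac{8944465}{207} \approx -43210.0$)
$\frac{C{\left(-97,3 \right)}}{F} = \frac{3 \left(-97\right)}{- \frac{8944465}{207}} = \left(-291\right) \left(- \frac{207}{8944465}\right) = \frac{60237}{8944465}$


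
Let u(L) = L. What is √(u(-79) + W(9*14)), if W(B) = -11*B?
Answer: I*√1465 ≈ 38.275*I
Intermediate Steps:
√(u(-79) + W(9*14)) = √(-79 - 99*14) = √(-79 - 11*126) = √(-79 - 1386) = √(-1465) = I*√1465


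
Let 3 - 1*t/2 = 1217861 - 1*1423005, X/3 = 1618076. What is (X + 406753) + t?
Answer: 5671275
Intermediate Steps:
X = 4854228 (X = 3*1618076 = 4854228)
t = 410294 (t = 6 - 2*(1217861 - 1*1423005) = 6 - 2*(1217861 - 1423005) = 6 - 2*(-205144) = 6 + 410288 = 410294)
(X + 406753) + t = (4854228 + 406753) + 410294 = 5260981 + 410294 = 5671275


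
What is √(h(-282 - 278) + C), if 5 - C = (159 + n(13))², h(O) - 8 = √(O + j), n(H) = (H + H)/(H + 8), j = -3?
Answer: √(-11317492 + 441*I*√563)/21 ≈ 0.074057 + 160.2*I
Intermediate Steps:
n(H) = 2*H/(8 + H) (n(H) = (2*H)/(8 + H) = 2*H/(8 + H))
h(O) = 8 + √(-3 + O) (h(O) = 8 + √(O - 3) = 8 + √(-3 + O))
C = -11321020/441 (C = 5 - (159 + 2*13/(8 + 13))² = 5 - (159 + 2*13/21)² = 5 - (159 + 2*13*(1/21))² = 5 - (159 + 26/21)² = 5 - (3365/21)² = 5 - 1*11323225/441 = 5 - 11323225/441 = -11321020/441 ≈ -25671.)
√(h(-282 - 278) + C) = √((8 + √(-3 + (-282 - 278))) - 11321020/441) = √((8 + √(-3 - 560)) - 11321020/441) = √((8 + √(-563)) - 11321020/441) = √((8 + I*√563) - 11321020/441) = √(-11317492/441 + I*√563)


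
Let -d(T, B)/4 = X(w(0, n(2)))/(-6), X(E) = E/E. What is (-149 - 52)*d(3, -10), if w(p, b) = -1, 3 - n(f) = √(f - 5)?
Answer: -134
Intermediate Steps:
n(f) = 3 - √(-5 + f) (n(f) = 3 - √(f - 5) = 3 - √(-5 + f))
X(E) = 1
d(T, B) = ⅔ (d(T, B) = -4/(-6) = -4*(-1)/6 = -4*(-⅙) = ⅔)
(-149 - 52)*d(3, -10) = (-149 - 52)*(⅔) = -201*⅔ = -134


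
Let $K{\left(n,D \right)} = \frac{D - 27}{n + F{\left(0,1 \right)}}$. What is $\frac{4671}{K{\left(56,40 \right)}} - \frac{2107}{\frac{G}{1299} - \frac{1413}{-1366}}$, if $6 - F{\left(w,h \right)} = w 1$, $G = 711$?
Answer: $\frac{2799363284}{133653} \approx 20945.0$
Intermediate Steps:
$F{\left(w,h \right)} = 6 - w$ ($F{\left(w,h \right)} = 6 - w 1 = 6 - w$)
$K{\left(n,D \right)} = \frac{-27 + D}{6 + n}$ ($K{\left(n,D \right)} = \frac{D - 27}{n + \left(6 - 0\right)} = \frac{-27 + D}{n + \left(6 + 0\right)} = \frac{-27 + D}{n + 6} = \frac{-27 + D}{6 + n}$)
$\frac{4671}{K{\left(56,40 \right)}} - \frac{2107}{\frac{G}{1299} - \frac{1413}{-1366}} = \frac{4671}{\frac{1}{6 + 56} \left(-27 + 40\right)} - \frac{2107}{\frac{711}{1299} - \frac{1413}{-1366}} = \frac{4671}{\frac{1}{62} \cdot 13} - \frac{2107}{711 \cdot \frac{1}{1299} - - \frac{1413}{1366}} = \frac{4671}{\frac{1}{62} \cdot 13} - \frac{2107}{\frac{237}{433} + \frac{1413}{1366}} = \frac{4671}{\frac{13}{62}} - \frac{2107}{\frac{935571}{591478}} = 4671 \cdot \frac{62}{13} - \frac{178034878}{133653} = \frac{289602}{13} - \frac{178034878}{133653} = \frac{2799363284}{133653}$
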